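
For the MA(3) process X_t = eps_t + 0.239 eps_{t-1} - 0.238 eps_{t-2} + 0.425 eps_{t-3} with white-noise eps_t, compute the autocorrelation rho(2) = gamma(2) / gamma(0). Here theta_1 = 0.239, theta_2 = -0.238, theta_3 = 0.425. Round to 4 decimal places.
\rho(2) = -0.1054

For an MA(q) process with theta_0 = 1, the autocovariance is
  gamma(k) = sigma^2 * sum_{i=0..q-k} theta_i * theta_{i+k},
and rho(k) = gamma(k) / gamma(0). Sigma^2 cancels.
  numerator   = (1)*(-0.238) + (0.239)*(0.425) = -0.136425.
  denominator = (1)^2 + (0.239)^2 + (-0.238)^2 + (0.425)^2 = 1.29439.
  rho(2) = -0.136425 / 1.29439 = -0.1054.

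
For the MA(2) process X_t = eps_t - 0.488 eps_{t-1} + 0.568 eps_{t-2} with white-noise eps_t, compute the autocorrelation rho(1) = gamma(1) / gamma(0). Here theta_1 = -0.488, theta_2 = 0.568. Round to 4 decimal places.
\rho(1) = -0.4903

For an MA(q) process with theta_0 = 1, the autocovariance is
  gamma(k) = sigma^2 * sum_{i=0..q-k} theta_i * theta_{i+k},
and rho(k) = gamma(k) / gamma(0). Sigma^2 cancels.
  numerator   = (1)*(-0.488) + (-0.488)*(0.568) = -0.765184.
  denominator = (1)^2 + (-0.488)^2 + (0.568)^2 = 1.560768.
  rho(1) = -0.765184 / 1.560768 = -0.4903.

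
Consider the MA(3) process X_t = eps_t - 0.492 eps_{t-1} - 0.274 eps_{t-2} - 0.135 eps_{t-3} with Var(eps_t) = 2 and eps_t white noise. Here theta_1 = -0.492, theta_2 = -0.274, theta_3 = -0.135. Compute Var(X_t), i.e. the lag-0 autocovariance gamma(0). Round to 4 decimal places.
\gamma(0) = 2.6707

For an MA(q) process X_t = eps_t + sum_i theta_i eps_{t-i} with
Var(eps_t) = sigma^2, the variance is
  gamma(0) = sigma^2 * (1 + sum_i theta_i^2).
  sum_i theta_i^2 = (-0.492)^2 + (-0.274)^2 + (-0.135)^2 = 0.242064 + 0.075076 + 0.018225 = 0.335365.
  gamma(0) = 2 * (1 + 0.335365) = 2 * 1.335365 = 2.67073, which rounds to 2.6707.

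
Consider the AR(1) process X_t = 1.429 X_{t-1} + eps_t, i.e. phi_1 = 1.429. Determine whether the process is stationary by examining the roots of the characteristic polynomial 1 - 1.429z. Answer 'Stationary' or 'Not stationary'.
\text{Not stationary}

The AR(p) characteristic polynomial is P(z) = 1 - 1.429z.
Stationarity requires all roots to lie outside the unit circle, i.e. |z| > 1 for every root.
This is linear in z: 1 + (-1.429) z = 0  =>  z = -1/(-1.429) = 0.69979,  |z| = 0.69979.
Moduli of all roots: 0.6998.
All moduli strictly greater than 1? No.
Verdict: Not stationary.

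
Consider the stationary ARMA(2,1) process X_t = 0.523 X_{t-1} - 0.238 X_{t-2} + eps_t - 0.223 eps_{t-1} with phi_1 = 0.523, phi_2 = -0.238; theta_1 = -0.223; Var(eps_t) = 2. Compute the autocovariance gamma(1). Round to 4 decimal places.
\gamma(1) = 0.5788

Multiply the model equation by X_{t-k} and take expectations. With theta_0 = psi_0 = 1 and psi_j the MA(infinity) weights, this gives
  gamma(k) - sum_i phi_i gamma(k-i) = c_k,
  c_k = sigma^2 * sum_{j=k..q} theta_j psi_{j-k}   (c_k = 0 for k > q),
using gamma(-m) = gamma(m).
psi-weights needed (psi_j = theta_j + sum_i phi_i psi_{j-i}):
  psi_1 = theta_1 + phi_1 = -0.223 + (0.523) = 0.3
Right-hand sides:
  c_0 = sigma^2 (1 + theta_1 psi_1) = 2 * (1 + (-0.223)(0.3)) = 2 * 0.9331 = 1.8662
  c_1 = sigma^2 theta_1 = 2 * (-0.223) = -0.446
  c_2 = 0
Equations for k = 0, 1, 2 (AR order 2, c_2 = 0):
  (E0) gamma(0) = phi_1 gamma(1) + phi_2 gamma(2) + c_0
  (E1) gamma(1) = phi_1 gamma(0) + phi_2 gamma(1) + c_1
  (E2) gamma(2) = phi_1 gamma(1) + phi_2 gamma(0)
From (E1): gamma(1) = A gamma(0) + B with
  A = phi_1 / (1 - phi_2) = 0.523 / 1.238 = 0.422456,   B = c_1 / (1 - phi_2) = -0.446 / 1.238 = -0.360258.
Insert (E2) into (E0): gamma(0) (1 - phi_2^2) = phi_1 (1 + phi_2) gamma(1) + c_0.
  phi_1 (1 + phi_2) = (0.523)(0.762) = 0.398526,   1 - phi_2^2 = 0.943356.
Replace gamma(1) by A gamma(0) + B and collect gamma(0):
  gamma(0) [0.943356 - (0.398526)(0.422456)] = (0.398526)(-0.360258) + 1.8662
  gamma(0) * 0.774996 = 1.722628
  gamma(0) = 1.722628 / 0.774996 = 2.222755.
  gamma(1) = A gamma(0) + B = (0.422456)(2.222755) + (-0.360258) = 0.578757.
Therefore gamma(1) = 0.5788 (to 4 decimal places).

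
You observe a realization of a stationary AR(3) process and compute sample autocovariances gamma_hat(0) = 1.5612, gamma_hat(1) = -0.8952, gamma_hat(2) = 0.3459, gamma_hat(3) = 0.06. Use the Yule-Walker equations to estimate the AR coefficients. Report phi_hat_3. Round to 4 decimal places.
\hat\phi_{3} = 0.1440

The Yule-Walker equations for an AR(p) process read, in matrix form,
  Gamma_p phi = r_p,   with   (Gamma_p)_{ij} = gamma(|i - j|),
                       (r_p)_i = gamma(i),   i,j = 1..p.
Substitute the sample gammas (Toeplitz matrix and right-hand side of size 3):
  Gamma_p = [[1.5612, -0.8952, 0.3459], [-0.8952, 1.5612, -0.8952], [0.3459, -0.8952, 1.5612]]
  r_p     = [-0.8952, 0.3459, 0.06]
Written out (R1..R3):
  (R1) 1.5612 phi_1 - 0.8952 phi_2 + 0.3459 phi_3 = -0.8952
  (R2) -0.8952 phi_1 + 1.5612 phi_2 - 0.8952 phi_3 = 0.3459
  (R3) 0.3459 phi_1 - 0.8952 phi_2 + 1.5612 phi_3 = 0.06
Gaussian elimination:
  R2 <- R2 - (-0.8952/1.5612) R1 = R2 - (-0.573405) R1:  1.047888 phi_2 - 0.696859 phi_3 = -0.167412
  R3 <- R3 - (0.3459/1.5612) R1 = R3 - (0.22156) R1:  -0.696859 phi_2 + 1.484562 phi_3 = 0.258341
  R3 <- R3 - (-0.696859/1.047888) R2 = R3 - (-0.665013) R2:  1.021142 phi_3 = 0.147009
Back-substitution:
  phi_hat_3 = 0.147009 / 1.021142 = 0.143966
  phi_hat_2 = (-0.167412 - (-0.696859)(0.143966)) / 1.047888 = -0.064022
  phi_hat_1 = (-0.8952 - (-0.8952)(-0.064022) - (0.3459)(0.143966)) / 1.5612 = -0.642013
So phi_hat = [-0.6420, -0.0640, 0.1440].
Therefore phi_hat_3 = 0.1440.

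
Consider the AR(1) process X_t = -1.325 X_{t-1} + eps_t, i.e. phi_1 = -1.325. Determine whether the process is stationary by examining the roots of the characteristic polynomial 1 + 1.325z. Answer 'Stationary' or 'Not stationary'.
\text{Not stationary}

The AR(p) characteristic polynomial is P(z) = 1 + 1.325z.
Stationarity requires all roots to lie outside the unit circle, i.e. |z| > 1 for every root.
This is linear in z: 1 + (1.325) z = 0  =>  z = -1/(1.325) = -0.754717,  |z| = 0.754717.
Moduli of all roots: 0.7547.
All moduli strictly greater than 1? No.
Verdict: Not stationary.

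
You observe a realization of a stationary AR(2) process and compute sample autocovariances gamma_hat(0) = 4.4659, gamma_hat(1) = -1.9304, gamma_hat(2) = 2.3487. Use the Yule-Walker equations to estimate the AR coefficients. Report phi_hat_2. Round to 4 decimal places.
\hat\phi_{2} = 0.4170

The Yule-Walker equations for an AR(p) process read, in matrix form,
  Gamma_p phi = r_p,   with   (Gamma_p)_{ij} = gamma(|i - j|),
                       (r_p)_i = gamma(i),   i,j = 1..p.
Substitute the sample gammas (Toeplitz matrix and right-hand side of size 2):
  Gamma_p = [[4.4659, -1.9304], [-1.9304, 4.4659]]
  r_p     = [-1.9304, 2.3487]
Written out:
  4.4659 phi_1 - 1.9304 phi_2 = -1.9304
  -1.9304 phi_1 + 4.4659 phi_2 = 2.3487
Solve by Cramer's rule:
  det = gamma(0)^2 - gamma(1)^2 = (4.4659)^2 - (-1.9304)^2 = 19.94426281 - 3.72644416 = 16.21781865
  phi_hat_1 = [gamma(1) gamma(0) - gamma(1) gamma(2)] / det = [(-1.9304)(4.4659) - (-1.9304)(2.3487)] / 16.21781865 = -4.08704288 / 16.21781865 = -0.252
  phi_hat_2 = [gamma(0) gamma(2) - gamma(1)^2] / det = [(4.4659)(2.3487) - (-1.9304)^2] / 16.21781865 = 6.76261517 / 16.21781865 = 0.417
So phi_hat = [-0.2520, 0.4170].
Therefore phi_hat_2 = 0.4170.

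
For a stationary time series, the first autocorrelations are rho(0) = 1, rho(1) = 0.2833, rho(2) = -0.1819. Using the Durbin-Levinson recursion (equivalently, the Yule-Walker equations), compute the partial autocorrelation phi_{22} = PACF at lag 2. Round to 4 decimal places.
\phi_{22} = -0.2850

The PACF at lag k is phi_{kk}, the last component of the solution
to the Yule-Walker system G_k phi = r_k where
  (G_k)_{ij} = rho(|i - j|), (r_k)_i = rho(i), i,j = 1..k.
Equivalently, Durbin-Levinson gives phi_{kk} iteratively:
  phi_{11} = rho(1)
  phi_{kk} = [rho(k) - sum_{j=1..k-1} phi_{k-1,j} rho(k-j)]
            / [1 - sum_{j=1..k-1} phi_{k-1,j} rho(j)],
  phi_{k,j} = phi_{k-1,j} - phi_{kk} phi_{k-1,k-j},  j = 1..k-1.
Step k = 1:
  phi_11 = rho(1) = 0.2833.
Step k = 2:
  phi_22 = [rho(2) - phi_11 rho(1)] / [1 - phi_11 rho(1)] = [-0.1819 - (0.2833)(0.2833)] / [1 - (0.2833)(0.2833)]
         = -0.26215889 / 0.91974111 = -0.285.
Therefore phi_{22} = -0.2850.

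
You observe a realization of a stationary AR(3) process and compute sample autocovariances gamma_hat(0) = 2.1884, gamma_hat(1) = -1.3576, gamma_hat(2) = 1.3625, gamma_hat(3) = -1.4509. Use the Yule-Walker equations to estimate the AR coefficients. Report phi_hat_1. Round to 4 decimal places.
\hat\phi_{1} = -0.2430

The Yule-Walker equations for an AR(p) process read, in matrix form,
  Gamma_p phi = r_p,   with   (Gamma_p)_{ij} = gamma(|i - j|),
                       (r_p)_i = gamma(i),   i,j = 1..p.
Substitute the sample gammas (Toeplitz matrix and right-hand side of size 3):
  Gamma_p = [[2.1884, -1.3576, 1.3625], [-1.3576, 2.1884, -1.3576], [1.3625, -1.3576, 2.1884]]
  r_p     = [-1.3576, 1.3625, -1.4509]
Written out (R1..R3):
  (R1) 2.1884 phi_1 - 1.3576 phi_2 + 1.3625 phi_3 = -1.3576
  (R2) -1.3576 phi_1 + 2.1884 phi_2 - 1.3576 phi_3 = 1.3625
  (R3) 1.3625 phi_1 - 1.3576 phi_2 + 2.1884 phi_3 = -1.4509
Gaussian elimination:
  R2 <- R2 - (-1.3576/2.1884) R1 = R2 - (-0.620362) R1:  1.346197 phi_2 - 0.512357 phi_3 = 0.520297
  R3 <- R3 - (1.3625/2.1884) R1 = R3 - (0.622601) R1:  -0.512357 phi_2 + 1.340106 phi_3 = -0.605657
  R3 <- R3 - (-0.512357/1.346197) R2 = R3 - (-0.380596) R2:  1.145105 phi_3 = -0.407634
Back-substitution:
  phi_hat_3 = -0.407634 / 1.145105 = -0.35598
  phi_hat_2 = (0.520297 - (-0.512357)(-0.35598)) / 1.346197 = 0.251009
  phi_hat_1 = (-1.3576 - (-1.3576)(0.251009) - (1.3625)(-0.35598)) / 2.1884 = -0.243012
So phi_hat = [-0.2430, 0.2510, -0.3560].
Therefore phi_hat_1 = -0.2430.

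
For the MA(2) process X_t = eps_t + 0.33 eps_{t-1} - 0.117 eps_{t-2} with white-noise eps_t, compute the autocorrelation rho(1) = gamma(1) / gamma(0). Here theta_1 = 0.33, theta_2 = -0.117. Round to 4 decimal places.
\rho(1) = 0.2596

For an MA(q) process with theta_0 = 1, the autocovariance is
  gamma(k) = sigma^2 * sum_{i=0..q-k} theta_i * theta_{i+k},
and rho(k) = gamma(k) / gamma(0). Sigma^2 cancels.
  numerator   = (1)*(0.33) + (0.33)*(-0.117) = 0.29139.
  denominator = (1)^2 + (0.33)^2 + (-0.117)^2 = 1.122589.
  rho(1) = 0.29139 / 1.122589 = 0.2596.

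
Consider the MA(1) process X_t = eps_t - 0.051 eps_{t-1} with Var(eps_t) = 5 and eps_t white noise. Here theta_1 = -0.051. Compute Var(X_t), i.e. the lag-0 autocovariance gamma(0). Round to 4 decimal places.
\gamma(0) = 5.0130

For an MA(q) process X_t = eps_t + sum_i theta_i eps_{t-i} with
Var(eps_t) = sigma^2, the variance is
  gamma(0) = sigma^2 * (1 + sum_i theta_i^2).
  sum_i theta_i^2 = (-0.051)^2 = 0.002601.
  gamma(0) = 5 * (1 + 0.002601) = 5 * 1.002601 = 5.013005, which rounds to 5.0130.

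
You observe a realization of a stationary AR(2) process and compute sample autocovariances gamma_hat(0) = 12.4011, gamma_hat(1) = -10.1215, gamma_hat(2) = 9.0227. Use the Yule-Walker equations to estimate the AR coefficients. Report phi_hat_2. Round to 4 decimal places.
\hat\phi_{2} = 0.1840

The Yule-Walker equations for an AR(p) process read, in matrix form,
  Gamma_p phi = r_p,   with   (Gamma_p)_{ij} = gamma(|i - j|),
                       (r_p)_i = gamma(i),   i,j = 1..p.
Substitute the sample gammas (Toeplitz matrix and right-hand side of size 2):
  Gamma_p = [[12.4011, -10.1215], [-10.1215, 12.4011]]
  r_p     = [-10.1215, 9.0227]
Written out:
  12.4011 phi_1 - 10.1215 phi_2 = -10.1215
  -10.1215 phi_1 + 12.4011 phi_2 = 9.0227
Solve by Cramer's rule:
  det = gamma(0)^2 - gamma(1)^2 = (12.4011)^2 - (-10.1215)^2 = 153.78728121 - 102.44476225 = 51.34251896
  phi_hat_1 = [gamma(1) gamma(0) - gamma(1) gamma(2)] / det = [(-10.1215)(12.4011) - (-10.1215)(9.0227)] / 51.34251896 = -34.1944756 / 51.34251896 = -0.666
  phi_hat_2 = [gamma(0) gamma(2) - gamma(1)^2] / det = [(12.4011)(9.0227) - (-10.1215)^2] / 51.34251896 = 9.44664272 / 51.34251896 = 0.184
So phi_hat = [-0.6660, 0.1840].
Therefore phi_hat_2 = 0.1840.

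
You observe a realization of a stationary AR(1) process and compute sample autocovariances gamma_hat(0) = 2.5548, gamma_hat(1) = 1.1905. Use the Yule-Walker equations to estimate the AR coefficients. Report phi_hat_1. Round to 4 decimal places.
\hat\phi_{1} = 0.4660

The Yule-Walker equations for an AR(p) process read, in matrix form,
  Gamma_p phi = r_p,   with   (Gamma_p)_{ij} = gamma(|i - j|),
                       (r_p)_i = gamma(i),   i,j = 1..p.
Substitute the sample gammas (Toeplitz matrix and right-hand side of size 1):
  Gamma_p = [[2.5548]]
  r_p     = [1.1905]
With p = 1 this is the single equation gamma(0) phi_1 = gamma(1):
  phi_hat_1 = gamma(1) / gamma(0) = 1.1905 / 2.5548 = 0.4660.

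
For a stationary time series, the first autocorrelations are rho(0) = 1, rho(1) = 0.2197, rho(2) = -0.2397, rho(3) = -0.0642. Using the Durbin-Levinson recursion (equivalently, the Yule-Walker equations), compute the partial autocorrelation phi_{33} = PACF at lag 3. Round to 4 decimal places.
\phi_{33} = 0.0820

The PACF at lag k is phi_{kk}, the last component of the solution
to the Yule-Walker system G_k phi = r_k where
  (G_k)_{ij} = rho(|i - j|), (r_k)_i = rho(i), i,j = 1..k.
Equivalently, Durbin-Levinson gives phi_{kk} iteratively:
  phi_{11} = rho(1)
  phi_{kk} = [rho(k) - sum_{j=1..k-1} phi_{k-1,j} rho(k-j)]
            / [1 - sum_{j=1..k-1} phi_{k-1,j} rho(j)],
  phi_{k,j} = phi_{k-1,j} - phi_{kk} phi_{k-1,k-j},  j = 1..k-1.
Step k = 1:
  phi_11 = rho(1) = 0.2197.
Step k = 2:
  phi_22 = [rho(2) - phi_11 rho(1)] / [1 - phi_11 rho(1)] = [-0.2397 - (0.2197)(0.2197)] / [1 - (0.2197)(0.2197)]
         = -0.28796809 / 0.95173191 = -0.302573.
  Update: phi_21 = phi_11 - phi_22 phi_11 = 0.2197 - (-0.302573)(0.2197) = 0.286175.
Step k = 3:
  phi_33 = [rho(3) - phi_21 rho(2) - phi_22 rho(1)] / [1 - phi_21 rho(1) - phi_22 rho(2)]
    numerator   = -0.0642 - (0.286175)(-0.2397) - (-0.302573)(0.2197) = 0.07087142
    denominator = 1 - (0.286175)(0.2197) - (-0.302573)(-0.2397) = 0.86460063
  phi_33 = 0.07087142 / 0.86460063 = 0.082.
Therefore phi_{33} = 0.0820.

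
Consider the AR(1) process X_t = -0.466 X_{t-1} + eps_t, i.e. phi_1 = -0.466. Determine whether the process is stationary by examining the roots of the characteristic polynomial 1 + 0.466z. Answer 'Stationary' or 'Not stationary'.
\text{Stationary}

The AR(p) characteristic polynomial is P(z) = 1 + 0.466z.
Stationarity requires all roots to lie outside the unit circle, i.e. |z| > 1 for every root.
This is linear in z: 1 + (0.466) z = 0  =>  z = -1/(0.466) = -2.145923,  |z| = 2.145923.
Moduli of all roots: 2.1459.
All moduli strictly greater than 1? Yes.
Verdict: Stationary.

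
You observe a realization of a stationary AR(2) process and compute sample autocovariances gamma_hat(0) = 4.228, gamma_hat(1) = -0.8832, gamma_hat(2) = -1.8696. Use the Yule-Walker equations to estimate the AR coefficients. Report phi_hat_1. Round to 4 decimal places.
\hat\phi_{1} = -0.3150

The Yule-Walker equations for an AR(p) process read, in matrix form,
  Gamma_p phi = r_p,   with   (Gamma_p)_{ij} = gamma(|i - j|),
                       (r_p)_i = gamma(i),   i,j = 1..p.
Substitute the sample gammas (Toeplitz matrix and right-hand side of size 2):
  Gamma_p = [[4.228, -0.8832], [-0.8832, 4.228]]
  r_p     = [-0.8832, -1.8696]
Written out:
  4.228 phi_1 - 0.8832 phi_2 = -0.8832
  -0.8832 phi_1 + 4.228 phi_2 = -1.8696
Solve by Cramer's rule:
  det = gamma(0)^2 - gamma(1)^2 = (4.228)^2 - (-0.8832)^2 = 17.875984 - 0.78004224 = 17.09594176
  phi_hat_1 = [gamma(1) gamma(0) - gamma(1) gamma(2)] / det = [(-0.8832)(4.228) - (-0.8832)(-1.8696)] / 17.09594176 = -5.38540032 / 17.09594176 = -0.315
  phi_hat_2 = [gamma(0) gamma(2) - gamma(1)^2] / det = [(4.228)(-1.8696) - (-0.8832)^2] / 17.09594176 = -8.68471104 / 17.09594176 = -0.508
So phi_hat = [-0.3150, -0.5080].
Therefore phi_hat_1 = -0.3150.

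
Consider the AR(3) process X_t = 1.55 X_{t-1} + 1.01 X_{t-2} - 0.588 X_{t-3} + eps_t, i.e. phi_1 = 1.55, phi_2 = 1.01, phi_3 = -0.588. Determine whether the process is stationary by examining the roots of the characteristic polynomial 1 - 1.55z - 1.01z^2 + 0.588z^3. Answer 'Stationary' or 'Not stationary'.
\text{Not stationary}

The AR(p) characteristic polynomial is P(z) = 1 - 1.55z - 1.01z^2 + 0.588z^3.
Stationarity requires all roots to lie outside the unit circle, i.e. |z| > 1 for every root.
Degree 3: look for a simple real root z0 first, then factor out (1 - z/z0) and solve the remaining quadratic.
Testing z0 = 2.5: P(2.5) = 1 + (-1.55)(2.5) + (-1.01)(2.5)^2 + (0.588)(2.5)^3
  = 1 + (-3.875) + (-6.3125) + (9.1875) = 0.  So z_0 = 2.5 is a root, |z_0| = 2.5.
Divide out the factor (1 - 0.4 z) = (1 - z/z0) (since 1/z0 = 0.4):
  P(z) = (1 - 0.4 z)(1 + (-1.15) z + (-1.47) z^2)
  [check: z-coef -1.15 - (0.4) = -1.55; z^2-coef -1.47 - (0.4)(-1.15) = -1.01; z^3-coef -(0.4)(-1.47) = 0.588.]
Remaining roots from the quadratic factor 1 + (-1.15) z + (-1.47) z^2:
  Set 1 + (-1.15) z + (-1.47) z^2 = 0, i.e. a z^2 + b z + c = 0 with a = -1.47, b = -1.15, c = 1.
  Discriminant D = b^2 - 4ac = (-1.15)^2 - 4*(-1.47)*1 = 1.3225 - (-5.88) = 7.2025.
  D >= 0, so the roots are real: z = (-b +/- sqrt(D)) / (2a) = (1.15 +/- 2.683747) / (-2.94).
    z_1 = (1.15 + 2.683747) / (-2.94) = -1.304,   |z_1| = 1.304.
    z_2 = (1.15 - 2.683747) / (-2.94) = 0.5217,   |z_2| = 0.5217.
Moduli of all roots: 2.5000, 1.3040, 0.5217.
All moduli strictly greater than 1? No.
Verdict: Not stationary.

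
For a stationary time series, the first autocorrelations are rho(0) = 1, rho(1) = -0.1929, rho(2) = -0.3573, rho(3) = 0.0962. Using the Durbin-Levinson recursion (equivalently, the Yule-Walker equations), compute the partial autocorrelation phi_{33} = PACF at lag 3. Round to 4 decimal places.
\phi_{33} = -0.0999

The PACF at lag k is phi_{kk}, the last component of the solution
to the Yule-Walker system G_k phi = r_k where
  (G_k)_{ij} = rho(|i - j|), (r_k)_i = rho(i), i,j = 1..k.
Equivalently, Durbin-Levinson gives phi_{kk} iteratively:
  phi_{11} = rho(1)
  phi_{kk} = [rho(k) - sum_{j=1..k-1} phi_{k-1,j} rho(k-j)]
            / [1 - sum_{j=1..k-1} phi_{k-1,j} rho(j)],
  phi_{k,j} = phi_{k-1,j} - phi_{kk} phi_{k-1,k-j},  j = 1..k-1.
Step k = 1:
  phi_11 = rho(1) = -0.1929.
Step k = 2:
  phi_22 = [rho(2) - phi_11 rho(1)] / [1 - phi_11 rho(1)] = [-0.3573 - (-0.1929)(-0.1929)] / [1 - (-0.1929)(-0.1929)]
         = -0.39451041 / 0.96278959 = -0.409758.
  Update: phi_21 = phi_11 - phi_22 phi_11 = -0.1929 - (-0.409758)(-0.1929) = -0.271942.
Step k = 3:
  phi_33 = [rho(3) - phi_21 rho(2) - phi_22 rho(1)] / [1 - phi_21 rho(1) - phi_22 rho(2)]
    numerator   = 0.0962 - (-0.271942)(-0.3573) - (-0.409758)(-0.1929) = -0.08000722
    denominator = 1 - (-0.271942)(-0.1929) - (-0.409758)(-0.3573) = 0.80113593
  phi_33 = -0.08000722 / 0.80113593 = -0.0999.
Therefore phi_{33} = -0.0999.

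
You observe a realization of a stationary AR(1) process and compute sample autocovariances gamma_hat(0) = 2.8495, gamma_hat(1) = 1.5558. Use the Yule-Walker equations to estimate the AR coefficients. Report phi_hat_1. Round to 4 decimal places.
\hat\phi_{1} = 0.5460

The Yule-Walker equations for an AR(p) process read, in matrix form,
  Gamma_p phi = r_p,   with   (Gamma_p)_{ij} = gamma(|i - j|),
                       (r_p)_i = gamma(i),   i,j = 1..p.
Substitute the sample gammas (Toeplitz matrix and right-hand side of size 1):
  Gamma_p = [[2.8495]]
  r_p     = [1.5558]
With p = 1 this is the single equation gamma(0) phi_1 = gamma(1):
  phi_hat_1 = gamma(1) / gamma(0) = 1.5558 / 2.8495 = 0.5460.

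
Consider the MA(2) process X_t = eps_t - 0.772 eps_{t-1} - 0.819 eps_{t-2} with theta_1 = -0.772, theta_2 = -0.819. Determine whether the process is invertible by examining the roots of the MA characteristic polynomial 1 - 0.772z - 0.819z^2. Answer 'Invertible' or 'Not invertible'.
\text{Not invertible}

The MA(q) characteristic polynomial is P(z) = 1 - 0.772z - 0.819z^2.
Invertibility requires all roots to lie outside the unit circle, i.e. |z| > 1 for every root.
Set 1 + (-0.772) z + (-0.819) z^2 = 0, i.e. a z^2 + b z + c = 0 with a = -0.819, b = -0.772, c = 1.
Discriminant D = b^2 - 4ac = (-0.772)^2 - 4*(-0.819)*1 = 0.595984 - (-3.276) = 3.871984.
D >= 0, so the roots are real: z = (-b +/- sqrt(D)) / (2a) = (0.772 +/- 1.967736) / (-1.638).
  z_1 = (0.772 + 1.967736) / (-1.638) = -1.6726,   |z_1| = 1.6726.
  z_2 = (0.772 - 1.967736) / (-1.638) = 0.73,   |z_2| = 0.73.
Moduli of all roots: 1.6726, 0.7300.
All moduli strictly greater than 1? No.
Verdict: Not invertible.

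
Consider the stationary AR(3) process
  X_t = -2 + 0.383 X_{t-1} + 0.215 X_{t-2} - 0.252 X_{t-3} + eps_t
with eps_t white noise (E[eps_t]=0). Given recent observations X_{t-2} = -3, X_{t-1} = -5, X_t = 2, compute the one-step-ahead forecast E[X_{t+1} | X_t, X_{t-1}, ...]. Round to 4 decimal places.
E[X_{t+1} \mid \mathcal F_t] = -1.5530

For an AR(p) model X_t = c + sum_i phi_i X_{t-i} + eps_t, the
one-step-ahead conditional mean is
  E[X_{t+1} | X_t, ...] = c + sum_i phi_i X_{t+1-i}.
Substitute known values:
  E[X_{t+1} | ...] = -2 + (0.383) * (2) + (0.215) * (-5) + (-0.252) * (-3)
                   = -1.5530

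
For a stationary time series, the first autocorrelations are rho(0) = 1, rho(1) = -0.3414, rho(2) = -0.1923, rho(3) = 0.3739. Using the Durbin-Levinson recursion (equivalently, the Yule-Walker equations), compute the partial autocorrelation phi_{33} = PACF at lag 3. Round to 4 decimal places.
\phi_{33} = 0.2140

The PACF at lag k is phi_{kk}, the last component of the solution
to the Yule-Walker system G_k phi = r_k where
  (G_k)_{ij} = rho(|i - j|), (r_k)_i = rho(i), i,j = 1..k.
Equivalently, Durbin-Levinson gives phi_{kk} iteratively:
  phi_{11} = rho(1)
  phi_{kk} = [rho(k) - sum_{j=1..k-1} phi_{k-1,j} rho(k-j)]
            / [1 - sum_{j=1..k-1} phi_{k-1,j} rho(j)],
  phi_{k,j} = phi_{k-1,j} - phi_{kk} phi_{k-1,k-j},  j = 1..k-1.
Step k = 1:
  phi_11 = rho(1) = -0.3414.
Step k = 2:
  phi_22 = [rho(2) - phi_11 rho(1)] / [1 - phi_11 rho(1)] = [-0.1923 - (-0.3414)(-0.3414)] / [1 - (-0.3414)(-0.3414)]
         = -0.30885396 / 0.88344604 = -0.349601.
  Update: phi_21 = phi_11 - phi_22 phi_11 = -0.3414 - (-0.349601)(-0.3414) = -0.460754.
Step k = 3:
  phi_33 = [rho(3) - phi_21 rho(2) - phi_22 rho(1)] / [1 - phi_21 rho(1) - phi_22 rho(2)]
    numerator   = 0.3739 - (-0.460754)(-0.1923) - (-0.349601)(-0.3414) = 0.16594311
    denominator = 1 - (-0.460754)(-0.3414) - (-0.349601)(-0.1923) = 0.77547027
  phi_33 = 0.16594311 / 0.77547027 = 0.214.
Therefore phi_{33} = 0.2140.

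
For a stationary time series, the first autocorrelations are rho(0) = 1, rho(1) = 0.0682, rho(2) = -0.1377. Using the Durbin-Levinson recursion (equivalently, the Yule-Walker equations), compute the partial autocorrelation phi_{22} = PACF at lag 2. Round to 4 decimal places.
\phi_{22} = -0.1430

The PACF at lag k is phi_{kk}, the last component of the solution
to the Yule-Walker system G_k phi = r_k where
  (G_k)_{ij} = rho(|i - j|), (r_k)_i = rho(i), i,j = 1..k.
Equivalently, Durbin-Levinson gives phi_{kk} iteratively:
  phi_{11} = rho(1)
  phi_{kk} = [rho(k) - sum_{j=1..k-1} phi_{k-1,j} rho(k-j)]
            / [1 - sum_{j=1..k-1} phi_{k-1,j} rho(j)],
  phi_{k,j} = phi_{k-1,j} - phi_{kk} phi_{k-1,k-j},  j = 1..k-1.
Step k = 1:
  phi_11 = rho(1) = 0.0682.
Step k = 2:
  phi_22 = [rho(2) - phi_11 rho(1)] / [1 - phi_11 rho(1)] = [-0.1377 - (0.0682)(0.0682)] / [1 - (0.0682)(0.0682)]
         = -0.14235124 / 0.99534876 = -0.143.
Therefore phi_{22} = -0.1430.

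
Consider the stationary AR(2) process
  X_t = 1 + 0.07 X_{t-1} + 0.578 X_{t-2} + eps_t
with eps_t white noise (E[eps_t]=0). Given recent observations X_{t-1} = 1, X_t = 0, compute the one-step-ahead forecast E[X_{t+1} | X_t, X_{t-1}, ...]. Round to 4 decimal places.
E[X_{t+1} \mid \mathcal F_t] = 1.5780

For an AR(p) model X_t = c + sum_i phi_i X_{t-i} + eps_t, the
one-step-ahead conditional mean is
  E[X_{t+1} | X_t, ...] = c + sum_i phi_i X_{t+1-i}.
Substitute known values:
  E[X_{t+1} | ...] = 1 + (0.07) * (0) + (0.578) * (1)
                   = 1.5780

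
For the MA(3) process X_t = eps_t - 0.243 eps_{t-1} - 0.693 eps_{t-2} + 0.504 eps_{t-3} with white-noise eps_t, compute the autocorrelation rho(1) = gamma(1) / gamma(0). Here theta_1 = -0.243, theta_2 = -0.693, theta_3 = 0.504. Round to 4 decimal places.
\rho(1) = -0.2364

For an MA(q) process with theta_0 = 1, the autocovariance is
  gamma(k) = sigma^2 * sum_{i=0..q-k} theta_i * theta_{i+k},
and rho(k) = gamma(k) / gamma(0). Sigma^2 cancels.
  numerator   = (1)*(-0.243) + (-0.243)*(-0.693) + (-0.693)*(0.504) = -0.423873.
  denominator = (1)^2 + (-0.243)^2 + (-0.693)^2 + (0.504)^2 = 1.793314.
  rho(1) = -0.423873 / 1.793314 = -0.2364.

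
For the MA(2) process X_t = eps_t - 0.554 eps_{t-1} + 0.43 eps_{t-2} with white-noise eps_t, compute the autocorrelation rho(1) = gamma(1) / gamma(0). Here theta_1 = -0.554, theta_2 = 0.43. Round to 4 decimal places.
\rho(1) = -0.5310

For an MA(q) process with theta_0 = 1, the autocovariance is
  gamma(k) = sigma^2 * sum_{i=0..q-k} theta_i * theta_{i+k},
and rho(k) = gamma(k) / gamma(0). Sigma^2 cancels.
  numerator   = (1)*(-0.554) + (-0.554)*(0.43) = -0.79222.
  denominator = (1)^2 + (-0.554)^2 + (0.43)^2 = 1.491816.
  rho(1) = -0.79222 / 1.491816 = -0.5310.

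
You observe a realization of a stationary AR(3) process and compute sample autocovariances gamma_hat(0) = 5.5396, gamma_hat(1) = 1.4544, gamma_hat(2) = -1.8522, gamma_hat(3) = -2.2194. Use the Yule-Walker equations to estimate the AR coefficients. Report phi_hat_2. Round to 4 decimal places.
\hat\phi_{2} = -0.3530

The Yule-Walker equations for an AR(p) process read, in matrix form,
  Gamma_p phi = r_p,   with   (Gamma_p)_{ij} = gamma(|i - j|),
                       (r_p)_i = gamma(i),   i,j = 1..p.
Substitute the sample gammas (Toeplitz matrix and right-hand side of size 3):
  Gamma_p = [[5.5396, 1.4544, -1.8522], [1.4544, 5.5396, 1.4544], [-1.8522, 1.4544, 5.5396]]
  r_p     = [1.4544, -1.8522, -2.2194]
Written out (R1..R3):
  (R1) 5.5396 phi_1 + 1.4544 phi_2 - 1.8522 phi_3 = 1.4544
  (R2) 1.4544 phi_1 + 5.5396 phi_2 + 1.4544 phi_3 = -1.8522
  (R3) -1.8522 phi_1 + 1.4544 phi_2 + 5.5396 phi_3 = -2.2194
Gaussian elimination:
  R2 <- R2 - (1.4544/5.5396) R1 = R2 - (0.262546) R1:  5.157753 phi_2 + 1.940688 phi_3 = -2.234047
  R3 <- R3 - (-1.8522/5.5396) R1 = R3 - (-0.334356) R1:  1.940688 phi_2 + 4.920305 phi_3 = -1.733112
  R3 <- R3 - (1.940688/5.157753) R2 = R3 - (0.376266) R2:  4.19009 phi_3 = -0.892516
Back-substitution:
  phi_hat_3 = -0.892516 / 4.19009 = -0.213006
  phi_hat_2 = (-2.234047 - (1.940688)(-0.213006)) / 5.157753 = -0.352996
  phi_hat_1 = (1.4544 - (1.4544)(-0.352996) - (-1.8522)(-0.213006)) / 5.5396 = 0.284004
So phi_hat = [0.2840, -0.3530, -0.2130].
Therefore phi_hat_2 = -0.3530.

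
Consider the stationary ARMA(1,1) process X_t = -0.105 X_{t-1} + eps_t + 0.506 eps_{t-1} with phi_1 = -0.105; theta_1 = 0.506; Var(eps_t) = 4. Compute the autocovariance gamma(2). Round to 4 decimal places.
\gamma(2) = -0.1612

Multiply the model equation by X_{t-k} and take expectations. With theta_0 = psi_0 = 1 and psi_j the MA(infinity) weights, this gives
  gamma(k) - sum_i phi_i gamma(k-i) = c_k,
  c_k = sigma^2 * sum_{j=k..q} theta_j psi_{j-k}   (c_k = 0 for k > q),
using gamma(-m) = gamma(m).
psi-weights needed (psi_j = theta_j + sum_i phi_i psi_{j-i}):
  psi_1 = theta_1 + phi_1 = 0.506 + (-0.105) = 0.401
Right-hand sides:
  c_0 = sigma^2 (1 + theta_1 psi_1) = 4 * (1 + (0.506)(0.401)) = 4 * 1.202906 = 4.811624
  c_1 = sigma^2 theta_1 = 4 * (0.506) = 2.024
  c_2 = 0
Equations for k = 0 and k = 1 (AR order 1):
  gamma(0) = phi_1 gamma(1) + c_0
  gamma(1) = phi_1 gamma(0) + c_1
Substituting the second into the first: gamma(0) (1 - phi_1^2) = c_0 + phi_1 c_1, so
  gamma(0) = (c_0 + phi_1 c_1) / (1 - phi_1^2) = (4.811624 + (-0.105)(2.024)) / (1 - (-0.105)^2) = 4.599104 / 0.988975 = 4.650374.
  gamma(1) = phi_1 gamma(0) + c_1 = (-0.105)(4.650374) + (2.024) = 1.535711.
For k = 2 (> q): gamma(2) = phi_1 gamma(1) = (-0.105)(1.535711) = -0.16125.
Therefore gamma(2) = -0.1612 (to 4 decimal places).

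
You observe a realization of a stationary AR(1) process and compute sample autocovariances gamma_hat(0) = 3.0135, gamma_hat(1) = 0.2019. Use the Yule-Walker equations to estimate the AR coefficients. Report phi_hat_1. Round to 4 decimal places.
\hat\phi_{1} = 0.0670

The Yule-Walker equations for an AR(p) process read, in matrix form,
  Gamma_p phi = r_p,   with   (Gamma_p)_{ij} = gamma(|i - j|),
                       (r_p)_i = gamma(i),   i,j = 1..p.
Substitute the sample gammas (Toeplitz matrix and right-hand side of size 1):
  Gamma_p = [[3.0135]]
  r_p     = [0.2019]
With p = 1 this is the single equation gamma(0) phi_1 = gamma(1):
  phi_hat_1 = gamma(1) / gamma(0) = 0.2019 / 3.0135 = 0.0670.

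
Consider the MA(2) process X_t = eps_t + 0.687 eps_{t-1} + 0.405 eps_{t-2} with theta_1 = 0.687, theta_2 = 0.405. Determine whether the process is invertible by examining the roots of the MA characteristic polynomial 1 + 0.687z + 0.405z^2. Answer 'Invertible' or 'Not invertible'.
\text{Invertible}

The MA(q) characteristic polynomial is P(z) = 1 + 0.687z + 0.405z^2.
Invertibility requires all roots to lie outside the unit circle, i.e. |z| > 1 for every root.
Set 1 + (0.687) z + (0.405) z^2 = 0, i.e. a z^2 + b z + c = 0 with a = 0.405, b = 0.687, c = 1.
Discriminant D = b^2 - 4ac = (0.687)^2 - 4*(0.405)*1 = 0.471969 - (1.62) = -1.148031.
D < 0, so the roots are the complex-conjugate pair z = (-b +/- i sqrt(-D)) / (2a) = -0.8481 +/- 1.3228i.
For a conjugate pair |z|^2 = z * conj(z) = (product of roots) = c/a = 1/(0.405) = 2.469136, so |z| = sqrt(2.469136) = 1.5713 for both roots.
Moduli of all roots: 1.5713, 1.5713.
All moduli strictly greater than 1? Yes.
Verdict: Invertible.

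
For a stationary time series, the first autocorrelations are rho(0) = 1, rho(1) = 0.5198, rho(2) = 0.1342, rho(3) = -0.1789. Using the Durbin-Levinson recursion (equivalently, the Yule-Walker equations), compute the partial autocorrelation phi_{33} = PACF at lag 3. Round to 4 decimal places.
\phi_{33} = -0.2339

The PACF at lag k is phi_{kk}, the last component of the solution
to the Yule-Walker system G_k phi = r_k where
  (G_k)_{ij} = rho(|i - j|), (r_k)_i = rho(i), i,j = 1..k.
Equivalently, Durbin-Levinson gives phi_{kk} iteratively:
  phi_{11} = rho(1)
  phi_{kk} = [rho(k) - sum_{j=1..k-1} phi_{k-1,j} rho(k-j)]
            / [1 - sum_{j=1..k-1} phi_{k-1,j} rho(j)],
  phi_{k,j} = phi_{k-1,j} - phi_{kk} phi_{k-1,k-j},  j = 1..k-1.
Step k = 1:
  phi_11 = rho(1) = 0.5198.
Step k = 2:
  phi_22 = [rho(2) - phi_11 rho(1)] / [1 - phi_11 rho(1)] = [0.1342 - (0.5198)(0.5198)] / [1 - (0.5198)(0.5198)]
         = -0.13599204 / 0.72980796 = -0.186339.
  Update: phi_21 = phi_11 - phi_22 phi_11 = 0.5198 - (-0.186339)(0.5198) = 0.616659.
Step k = 3:
  phi_33 = [rho(3) - phi_21 rho(2) - phi_22 rho(1)] / [1 - phi_21 rho(1) - phi_22 rho(2)]
    numerator   = -0.1789 - (0.616659)(0.1342) - (-0.186339)(0.5198) = -0.16479641
    denominator = 1 - (0.616659)(0.5198) - (-0.186339)(0.1342) = 0.70446727
  phi_33 = -0.16479641 / 0.70446727 = -0.2339.
Therefore phi_{33} = -0.2339.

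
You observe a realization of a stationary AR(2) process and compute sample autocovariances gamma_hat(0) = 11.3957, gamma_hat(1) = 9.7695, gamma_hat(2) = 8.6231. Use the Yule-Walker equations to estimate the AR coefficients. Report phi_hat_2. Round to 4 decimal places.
\hat\phi_{2} = 0.0820

The Yule-Walker equations for an AR(p) process read, in matrix form,
  Gamma_p phi = r_p,   with   (Gamma_p)_{ij} = gamma(|i - j|),
                       (r_p)_i = gamma(i),   i,j = 1..p.
Substitute the sample gammas (Toeplitz matrix and right-hand side of size 2):
  Gamma_p = [[11.3957, 9.7695], [9.7695, 11.3957]]
  r_p     = [9.7695, 8.6231]
Written out:
  11.3957 phi_1 + 9.7695 phi_2 = 9.7695
  9.7695 phi_1 + 11.3957 phi_2 = 8.6231
Solve by Cramer's rule:
  det = gamma(0)^2 - gamma(1)^2 = (11.3957)^2 - (9.7695)^2 = 129.86197849 - 95.44313025 = 34.41884824
  phi_hat_1 = [gamma(1) gamma(0) - gamma(1) gamma(2)] / det = [(9.7695)(11.3957) - (9.7695)(8.6231)] / 34.41884824 = 27.0869157 / 34.41884824 = 0.787
  phi_hat_2 = [gamma(0) gamma(2) - gamma(1)^2] / det = [(11.3957)(8.6231) - (9.7695)^2] / 34.41884824 = 2.82313042 / 34.41884824 = 0.082
So phi_hat = [0.7870, 0.0820].
Therefore phi_hat_2 = 0.0820.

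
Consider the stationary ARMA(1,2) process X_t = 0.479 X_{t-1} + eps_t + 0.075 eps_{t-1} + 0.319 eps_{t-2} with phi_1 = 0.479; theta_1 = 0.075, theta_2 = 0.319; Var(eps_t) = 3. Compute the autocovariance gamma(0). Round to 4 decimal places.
\gamma(0) = 5.2502

Multiply the model equation by X_{t-k} and take expectations. With theta_0 = psi_0 = 1 and psi_j the MA(infinity) weights, this gives
  gamma(k) - sum_i phi_i gamma(k-i) = c_k,
  c_k = sigma^2 * sum_{j=k..q} theta_j psi_{j-k}   (c_k = 0 for k > q),
using gamma(-m) = gamma(m).
psi-weights needed (psi_j = theta_j + sum_i phi_i psi_{j-i}):
  psi_1 = theta_1 + phi_1 = 0.075 + (0.479) = 0.554
  psi_2 = theta_2 + phi_1 psi_1 = 0.319 + (0.479)(0.554) = 0.584366
Right-hand sides:
  c_0 = sigma^2 (1 + theta_1 psi_1 + theta_2 psi_2) = 3 * (1 + (0.075)(0.554) + (0.319)(0.584366)) = 3 * 1.227963 = 3.683888
  c_1 = sigma^2 (theta_1 + theta_2 psi_1) = 3 * (0.075 + (0.319)(0.554)) = 0.755178
  c_2 = sigma^2 theta_2 = 3 * (0.319) = 0.957
Equations for k = 0 and k = 1 (AR order 1):
  gamma(0) = phi_1 gamma(1) + c_0
  gamma(1) = phi_1 gamma(0) + c_1
Substituting the second into the first: gamma(0) (1 - phi_1^2) = c_0 + phi_1 c_1, so
  gamma(0) = (c_0 + phi_1 c_1) / (1 - phi_1^2) = (3.683888 + (0.479)(0.755178)) / (1 - (0.479)^2) = 4.045619 / 0.770559 = 5.250238.
Therefore gamma(0) = 5.2502 (to 4 decimal places).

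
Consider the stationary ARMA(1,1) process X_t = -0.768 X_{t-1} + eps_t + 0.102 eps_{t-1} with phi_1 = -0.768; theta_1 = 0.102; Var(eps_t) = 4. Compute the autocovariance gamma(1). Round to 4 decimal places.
\gamma(1) = -5.9860

Multiply the model equation by X_{t-k} and take expectations. With theta_0 = psi_0 = 1 and psi_j the MA(infinity) weights, this gives
  gamma(k) - sum_i phi_i gamma(k-i) = c_k,
  c_k = sigma^2 * sum_{j=k..q} theta_j psi_{j-k}   (c_k = 0 for k > q),
using gamma(-m) = gamma(m).
psi-weights needed (psi_j = theta_j + sum_i phi_i psi_{j-i}):
  psi_1 = theta_1 + phi_1 = 0.102 + (-0.768) = -0.666
Right-hand sides:
  c_0 = sigma^2 (1 + theta_1 psi_1) = 4 * (1 + (0.102)(-0.666)) = 4 * 0.932068 = 3.728272
  c_1 = sigma^2 theta_1 = 4 * (0.102) = 0.408
  c_2 = 0
Equations for k = 0 and k = 1 (AR order 1):
  gamma(0) = phi_1 gamma(1) + c_0
  gamma(1) = phi_1 gamma(0) + c_1
Substituting the second into the first: gamma(0) (1 - phi_1^2) = c_0 + phi_1 c_1, so
  gamma(0) = (c_0 + phi_1 c_1) / (1 - phi_1^2) = (3.728272 + (-0.768)(0.408)) / (1 - (-0.768)^2) = 3.414928 / 0.410176 = 8.325519.
  gamma(1) = phi_1 gamma(0) + c_1 = (-0.768)(8.325519) + (0.408) = -5.985998.
Therefore gamma(1) = -5.9860 (to 4 decimal places).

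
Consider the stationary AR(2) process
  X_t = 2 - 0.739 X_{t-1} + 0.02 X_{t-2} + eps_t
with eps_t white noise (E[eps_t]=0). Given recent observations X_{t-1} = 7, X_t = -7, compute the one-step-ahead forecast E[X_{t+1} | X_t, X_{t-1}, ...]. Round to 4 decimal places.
E[X_{t+1} \mid \mathcal F_t] = 7.3130

For an AR(p) model X_t = c + sum_i phi_i X_{t-i} + eps_t, the
one-step-ahead conditional mean is
  E[X_{t+1} | X_t, ...] = c + sum_i phi_i X_{t+1-i}.
Substitute known values:
  E[X_{t+1} | ...] = 2 + (-0.739) * (-7) + (0.02) * (7)
                   = 7.3130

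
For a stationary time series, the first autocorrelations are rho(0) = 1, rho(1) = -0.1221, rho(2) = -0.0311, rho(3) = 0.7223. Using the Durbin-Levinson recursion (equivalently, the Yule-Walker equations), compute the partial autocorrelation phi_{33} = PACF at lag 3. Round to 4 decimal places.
\phi_{33} = 0.7250

The PACF at lag k is phi_{kk}, the last component of the solution
to the Yule-Walker system G_k phi = r_k where
  (G_k)_{ij} = rho(|i - j|), (r_k)_i = rho(i), i,j = 1..k.
Equivalently, Durbin-Levinson gives phi_{kk} iteratively:
  phi_{11} = rho(1)
  phi_{kk} = [rho(k) - sum_{j=1..k-1} phi_{k-1,j} rho(k-j)]
            / [1 - sum_{j=1..k-1} phi_{k-1,j} rho(j)],
  phi_{k,j} = phi_{k-1,j} - phi_{kk} phi_{k-1,k-j},  j = 1..k-1.
Step k = 1:
  phi_11 = rho(1) = -0.1221.
Step k = 2:
  phi_22 = [rho(2) - phi_11 rho(1)] / [1 - phi_11 rho(1)] = [-0.0311 - (-0.1221)(-0.1221)] / [1 - (-0.1221)(-0.1221)]
         = -0.04600841 / 0.98509159 = -0.046705.
  Update: phi_21 = phi_11 - phi_22 phi_11 = -0.1221 - (-0.046705)(-0.1221) = -0.127803.
Step k = 3:
  phi_33 = [rho(3) - phi_21 rho(2) - phi_22 rho(1)] / [1 - phi_21 rho(1) - phi_22 rho(2)]
    numerator   = 0.7223 - (-0.127803)(-0.0311) - (-0.046705)(-0.1221) = 0.71262269
    denominator = 1 - (-0.127803)(-0.1221) - (-0.046705)(-0.0311) = 0.98294278
  phi_33 = 0.71262269 / 0.98294278 = 0.725.
Therefore phi_{33} = 0.7250.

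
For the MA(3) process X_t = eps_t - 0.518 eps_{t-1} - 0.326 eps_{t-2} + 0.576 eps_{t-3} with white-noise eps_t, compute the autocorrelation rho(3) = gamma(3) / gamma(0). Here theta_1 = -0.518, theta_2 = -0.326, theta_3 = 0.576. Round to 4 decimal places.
\rho(3) = 0.3376

For an MA(q) process with theta_0 = 1, the autocovariance is
  gamma(k) = sigma^2 * sum_{i=0..q-k} theta_i * theta_{i+k},
and rho(k) = gamma(k) / gamma(0). Sigma^2 cancels.
  numerator   = (1)*(0.576) = 0.576.
  denominator = (1)^2 + (-0.518)^2 + (-0.326)^2 + (0.576)^2 = 1.706376.
  rho(3) = 0.576 / 1.706376 = 0.3376.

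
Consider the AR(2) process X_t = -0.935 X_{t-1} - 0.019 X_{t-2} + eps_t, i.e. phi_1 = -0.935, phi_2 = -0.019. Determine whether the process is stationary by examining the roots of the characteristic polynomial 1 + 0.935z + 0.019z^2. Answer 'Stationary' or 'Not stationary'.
\text{Stationary}

The AR(p) characteristic polynomial is P(z) = 1 + 0.935z + 0.019z^2.
Stationarity requires all roots to lie outside the unit circle, i.e. |z| > 1 for every root.
Set 1 + (0.935) z + (0.019) z^2 = 0, i.e. a z^2 + b z + c = 0 with a = 0.019, b = 0.935, c = 1.
Discriminant D = b^2 - 4ac = (0.935)^2 - 4*(0.019)*1 = 0.874225 - (0.076) = 0.798225.
D >= 0, so the roots are real: z = (-b +/- sqrt(D)) / (2a) = (-0.935 +/- 0.893434) / (0.038).
  z_1 = (-0.935 + 0.893434) / (0.038) = -1.0938,   |z_1| = 1.0938.
  z_2 = (-0.935 - 0.893434) / (0.038) = -48.1167,   |z_2| = 48.1167.
Moduli of all roots: 1.0938, 48.1167.
All moduli strictly greater than 1? Yes.
Verdict: Stationary.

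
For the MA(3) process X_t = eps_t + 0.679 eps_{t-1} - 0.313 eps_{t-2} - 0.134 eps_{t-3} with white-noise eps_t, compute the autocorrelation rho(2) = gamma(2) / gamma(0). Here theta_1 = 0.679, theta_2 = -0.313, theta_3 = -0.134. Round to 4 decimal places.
\rho(2) = -0.2562

For an MA(q) process with theta_0 = 1, the autocovariance is
  gamma(k) = sigma^2 * sum_{i=0..q-k} theta_i * theta_{i+k},
and rho(k) = gamma(k) / gamma(0). Sigma^2 cancels.
  numerator   = (1)*(-0.313) + (0.679)*(-0.134) = -0.403986.
  denominator = (1)^2 + (0.679)^2 + (-0.313)^2 + (-0.134)^2 = 1.576966.
  rho(2) = -0.403986 / 1.576966 = -0.2562.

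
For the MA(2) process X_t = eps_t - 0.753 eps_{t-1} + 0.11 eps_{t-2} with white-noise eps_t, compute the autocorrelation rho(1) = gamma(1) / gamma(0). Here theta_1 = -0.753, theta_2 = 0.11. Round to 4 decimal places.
\rho(1) = -0.5293

For an MA(q) process with theta_0 = 1, the autocovariance is
  gamma(k) = sigma^2 * sum_{i=0..q-k} theta_i * theta_{i+k},
and rho(k) = gamma(k) / gamma(0). Sigma^2 cancels.
  numerator   = (1)*(-0.753) + (-0.753)*(0.11) = -0.83583.
  denominator = (1)^2 + (-0.753)^2 + (0.11)^2 = 1.579109.
  rho(1) = -0.83583 / 1.579109 = -0.5293.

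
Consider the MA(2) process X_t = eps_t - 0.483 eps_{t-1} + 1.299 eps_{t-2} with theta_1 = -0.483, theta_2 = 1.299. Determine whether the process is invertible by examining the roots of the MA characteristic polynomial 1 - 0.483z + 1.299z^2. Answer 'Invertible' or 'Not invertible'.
\text{Not invertible}

The MA(q) characteristic polynomial is P(z) = 1 - 0.483z + 1.299z^2.
Invertibility requires all roots to lie outside the unit circle, i.e. |z| > 1 for every root.
Set 1 + (-0.483) z + (1.299) z^2 = 0, i.e. a z^2 + b z + c = 0 with a = 1.299, b = -0.483, c = 1.
Discriminant D = b^2 - 4ac = (-0.483)^2 - 4*(1.299)*1 = 0.233289 - (5.196) = -4.962711.
D < 0, so the roots are the complex-conjugate pair z = (-b +/- i sqrt(-D)) / (2a) = 0.1859 +/- 0.8575i.
For a conjugate pair |z|^2 = z * conj(z) = (product of roots) = c/a = 1/(1.299) = 0.769823, so |z| = sqrt(0.769823) = 0.8774 for both roots.
Moduli of all roots: 0.8774, 0.8774.
All moduli strictly greater than 1? No.
Verdict: Not invertible.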